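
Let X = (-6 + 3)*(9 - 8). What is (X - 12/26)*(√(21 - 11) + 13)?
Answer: -45 - 45*√10/13 ≈ -55.946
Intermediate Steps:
X = -3 (X = -3*1 = -3)
(X - 12/26)*(√(21 - 11) + 13) = (-3 - 12/26)*(√(21 - 11) + 13) = (-3 - 12*1/26)*(√10 + 13) = (-3 - 6/13)*(13 + √10) = -45*(13 + √10)/13 = -45 - 45*√10/13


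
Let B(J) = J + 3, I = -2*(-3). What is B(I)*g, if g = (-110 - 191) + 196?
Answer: -945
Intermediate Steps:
I = 6
B(J) = 3 + J
g = -105 (g = -301 + 196 = -105)
B(I)*g = (3 + 6)*(-105) = 9*(-105) = -945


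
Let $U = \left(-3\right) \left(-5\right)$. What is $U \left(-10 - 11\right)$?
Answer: $-315$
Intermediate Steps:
$U = 15$
$U \left(-10 - 11\right) = 15 \left(-10 - 11\right) = 15 \left(-21\right) = -315$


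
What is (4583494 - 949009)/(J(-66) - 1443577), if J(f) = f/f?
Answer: -1211495/481192 ≈ -2.5177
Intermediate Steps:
J(f) = 1
(4583494 - 949009)/(J(-66) - 1443577) = (4583494 - 949009)/(1 - 1443577) = 3634485/(-1443576) = 3634485*(-1/1443576) = -1211495/481192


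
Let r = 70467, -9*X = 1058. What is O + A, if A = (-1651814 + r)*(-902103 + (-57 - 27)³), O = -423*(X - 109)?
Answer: 2363808660862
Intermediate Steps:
X = -1058/9 (X = -⅑*1058 = -1058/9 ≈ -117.56)
O = 95833 (O = -423*(-1058/9 - 109) = -423*(-2039/9) = 95833)
A = 2363808565029 (A = (-1651814 + 70467)*(-902103 + (-57 - 27)³) = -1581347*(-902103 + (-84)³) = -1581347*(-902103 - 592704) = -1581347*(-1494807) = 2363808565029)
O + A = 95833 + 2363808565029 = 2363808660862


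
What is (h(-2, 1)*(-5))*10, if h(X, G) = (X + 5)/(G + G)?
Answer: -75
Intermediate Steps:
h(X, G) = (5 + X)/(2*G) (h(X, G) = (5 + X)/((2*G)) = (5 + X)*(1/(2*G)) = (5 + X)/(2*G))
(h(-2, 1)*(-5))*10 = (((½)*(5 - 2)/1)*(-5))*10 = (((½)*1*3)*(-5))*10 = ((3/2)*(-5))*10 = -15/2*10 = -75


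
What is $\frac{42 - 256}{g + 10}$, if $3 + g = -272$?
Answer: $\frac{214}{265} \approx 0.80755$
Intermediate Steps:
$g = -275$ ($g = -3 - 272 = -275$)
$\frac{42 - 256}{g + 10} = \frac{42 - 256}{-275 + 10} = - \frac{214}{-265} = \left(-214\right) \left(- \frac{1}{265}\right) = \frac{214}{265}$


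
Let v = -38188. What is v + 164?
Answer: -38024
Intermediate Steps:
v + 164 = -38188 + 164 = -38024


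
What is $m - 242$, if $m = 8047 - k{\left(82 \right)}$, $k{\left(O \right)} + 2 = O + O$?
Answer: $7643$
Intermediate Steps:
$k{\left(O \right)} = -2 + 2 O$ ($k{\left(O \right)} = -2 + \left(O + O\right) = -2 + 2 O$)
$m = 7885$ ($m = 8047 - \left(-2 + 2 \cdot 82\right) = 8047 - \left(-2 + 164\right) = 8047 - 162 = 7885$)
$m - 242 = 7885 - 242 = 7643$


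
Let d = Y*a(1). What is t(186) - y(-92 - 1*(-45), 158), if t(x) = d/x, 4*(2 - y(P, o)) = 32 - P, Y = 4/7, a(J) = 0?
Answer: 71/4 ≈ 17.750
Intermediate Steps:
Y = 4/7 (Y = 4*(1/7) = 4/7 ≈ 0.57143)
y(P, o) = -6 + P/4 (y(P, o) = 2 - (32 - P)/4 = 2 + (-8 + P/4) = -6 + P/4)
d = 0 (d = (4/7)*0 = 0)
t(x) = 0 (t(x) = 0/x = 0)
t(186) - y(-92 - 1*(-45), 158) = 0 - (-6 + (-92 - 1*(-45))/4) = 0 - (-6 + (-92 + 45)/4) = 0 - (-6 + (1/4)*(-47)) = 0 - (-6 - 47/4) = 0 - 1*(-71/4) = 0 + 71/4 = 71/4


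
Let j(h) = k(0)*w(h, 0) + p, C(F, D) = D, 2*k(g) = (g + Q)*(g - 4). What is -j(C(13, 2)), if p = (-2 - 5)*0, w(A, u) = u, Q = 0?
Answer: 0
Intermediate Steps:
k(g) = g*(-4 + g)/2 (k(g) = ((g + 0)*(g - 4))/2 = (g*(-4 + g))/2 = g*(-4 + g)/2)
p = 0 (p = -7*0 = 0)
j(h) = 0 (j(h) = ((½)*0*(-4 + 0))*0 + 0 = ((½)*0*(-4))*0 + 0 = 0*0 + 0 = 0 + 0 = 0)
-j(C(13, 2)) = -1*0 = 0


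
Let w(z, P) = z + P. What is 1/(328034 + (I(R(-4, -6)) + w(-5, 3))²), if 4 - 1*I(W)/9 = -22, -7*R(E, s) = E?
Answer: 1/381858 ≈ 2.6188e-6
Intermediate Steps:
w(z, P) = P + z
R(E, s) = -E/7
I(W) = 234 (I(W) = 36 - 9*(-22) = 36 + 198 = 234)
1/(328034 + (I(R(-4, -6)) + w(-5, 3))²) = 1/(328034 + (234 + (3 - 5))²) = 1/(328034 + (234 - 2)²) = 1/(328034 + 232²) = 1/(328034 + 53824) = 1/381858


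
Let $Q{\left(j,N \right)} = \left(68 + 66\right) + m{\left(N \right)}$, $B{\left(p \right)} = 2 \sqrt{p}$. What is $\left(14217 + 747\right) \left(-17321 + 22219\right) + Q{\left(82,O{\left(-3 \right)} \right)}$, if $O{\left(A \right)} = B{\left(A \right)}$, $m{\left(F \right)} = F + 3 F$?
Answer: $73293806 + 8 i \sqrt{3} \approx 7.3294 \cdot 10^{7} + 13.856 i$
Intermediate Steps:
$m{\left(F \right)} = 4 F$
$O{\left(A \right)} = 2 \sqrt{A}$
$Q{\left(j,N \right)} = 134 + 4 N$ ($Q{\left(j,N \right)} = \left(68 + 66\right) + 4 N = 134 + 4 N$)
$\left(14217 + 747\right) \left(-17321 + 22219\right) + Q{\left(82,O{\left(-3 \right)} \right)} = \left(14217 + 747\right) \left(-17321 + 22219\right) + \left(134 + 4 \cdot 2 \sqrt{-3}\right) = 14964 \cdot 4898 + \left(134 + 4 \cdot 2 i \sqrt{3}\right) = 73293672 + \left(134 + 4 \cdot 2 i \sqrt{3}\right) = 73293672 + \left(134 + 8 i \sqrt{3}\right) = 73293806 + 8 i \sqrt{3}$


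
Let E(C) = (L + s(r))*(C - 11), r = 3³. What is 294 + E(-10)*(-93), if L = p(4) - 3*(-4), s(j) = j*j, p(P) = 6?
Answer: 1459185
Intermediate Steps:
r = 27
s(j) = j²
L = 18 (L = 6 - 3*(-4) = 6 + 12 = 18)
E(C) = -8217 + 747*C (E(C) = (18 + 27²)*(C - 11) = (18 + 729)*(-11 + C) = 747*(-11 + C) = -8217 + 747*C)
294 + E(-10)*(-93) = 294 + (-8217 + 747*(-10))*(-93) = 294 + (-8217 - 7470)*(-93) = 294 - 15687*(-93) = 294 + 1458891 = 1459185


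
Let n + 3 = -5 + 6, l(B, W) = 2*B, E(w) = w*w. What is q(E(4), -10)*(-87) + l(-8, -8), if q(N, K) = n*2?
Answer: 332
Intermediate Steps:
E(w) = w²
n = -2 (n = -3 + (-5 + 6) = -3 + 1 = -2)
q(N, K) = -4 (q(N, K) = -2*2 = -4)
q(E(4), -10)*(-87) + l(-8, -8) = -4*(-87) + 2*(-8) = 348 - 16 = 332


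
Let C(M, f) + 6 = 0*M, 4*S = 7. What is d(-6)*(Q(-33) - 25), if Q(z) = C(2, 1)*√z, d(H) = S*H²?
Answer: -1575 - 378*I*√33 ≈ -1575.0 - 2171.4*I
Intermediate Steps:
S = 7/4 (S = (¼)*7 = 7/4 ≈ 1.7500)
C(M, f) = -6 (C(M, f) = -6 + 0*M = -6 + 0 = -6)
d(H) = 7*H²/4
Q(z) = -6*√z
d(-6)*(Q(-33) - 25) = ((7/4)*(-6)²)*(-6*I*√33 - 25) = ((7/4)*36)*(-6*I*√33 - 25) = 63*(-6*I*√33 - 25) = 63*(-25 - 6*I*√33) = -1575 - 378*I*√33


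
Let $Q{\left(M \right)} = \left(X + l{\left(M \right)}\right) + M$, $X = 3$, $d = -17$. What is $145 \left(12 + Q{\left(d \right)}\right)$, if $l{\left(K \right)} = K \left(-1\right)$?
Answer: $2175$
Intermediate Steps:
$l{\left(K \right)} = - K$
$Q{\left(M \right)} = 3$ ($Q{\left(M \right)} = \left(3 - M\right) + M = 3$)
$145 \left(12 + Q{\left(d \right)}\right) = 145 \left(12 + 3\right) = 145 \cdot 15 = 2175$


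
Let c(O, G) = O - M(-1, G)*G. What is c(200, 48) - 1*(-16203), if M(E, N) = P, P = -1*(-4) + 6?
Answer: 15923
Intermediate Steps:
P = 10 (P = 4 + 6 = 10)
M(E, N) = 10
c(O, G) = O - 10*G
c(200, 48) - 1*(-16203) = (200 - 10*48) - 1*(-16203) = (200 - 480) + 16203 = -280 + 16203 = 15923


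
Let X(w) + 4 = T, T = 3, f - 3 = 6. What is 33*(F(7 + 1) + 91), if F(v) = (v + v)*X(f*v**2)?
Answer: 2475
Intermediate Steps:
f = 9 (f = 3 + 6 = 9)
X(w) = -1 (X(w) = -4 + 3 = -1)
F(v) = -2*v (F(v) = (v + v)*(-1) = (2*v)*(-1) = -2*v)
33*(F(7 + 1) + 91) = 33*(-2*(7 + 1) + 91) = 33*(-2*8 + 91) = 33*(-16 + 91) = 33*75 = 2475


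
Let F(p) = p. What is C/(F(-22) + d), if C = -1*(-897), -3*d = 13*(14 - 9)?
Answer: -2691/131 ≈ -20.542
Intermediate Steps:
d = -65/3 (d = -13*(14 - 9)/3 = -13*5/3 = -⅓*65 = -65/3 ≈ -21.667)
C = 897
C/(F(-22) + d) = 897/(-22 - 65/3) = 897/(-131/3) = -3/131*897 = -2691/131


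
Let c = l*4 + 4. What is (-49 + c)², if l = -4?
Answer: 3721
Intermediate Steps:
c = -12 (c = -4*4 + 4 = -16 + 4 = -12)
(-49 + c)² = (-49 - 12)² = (-61)² = 3721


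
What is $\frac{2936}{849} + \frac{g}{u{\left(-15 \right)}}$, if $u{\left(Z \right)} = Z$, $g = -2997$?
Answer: $\frac{862831}{4245} \approx 203.26$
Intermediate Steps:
$\frac{2936}{849} + \frac{g}{u{\left(-15 \right)}} = \frac{2936}{849} - \frac{2997}{-15} = 2936 \cdot \frac{1}{849} - - \frac{999}{5} = \frac{2936}{849} + \frac{999}{5} = \frac{862831}{4245}$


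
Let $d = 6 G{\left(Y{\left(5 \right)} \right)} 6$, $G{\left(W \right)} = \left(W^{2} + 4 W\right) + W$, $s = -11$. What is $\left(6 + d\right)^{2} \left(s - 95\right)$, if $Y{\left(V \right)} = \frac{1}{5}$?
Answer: $- \frac{125015976}{625} \approx -2.0003 \cdot 10^{5}$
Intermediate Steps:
$Y{\left(V \right)} = \frac{1}{5}$
$G{\left(W \right)} = W^{2} + 5 W$
$d = \frac{936}{25}$ ($d = 6 \frac{5 + \frac{1}{5}}{5} \cdot 6 = 6 \cdot \frac{1}{5} \cdot \frac{26}{5} \cdot 6 = 6 \cdot \frac{26}{25} \cdot 6 = \frac{156}{25} \cdot 6 = \frac{936}{25} \approx 37.44$)
$\left(6 + d\right)^{2} \left(s - 95\right) = \left(6 + \frac{936}{25}\right)^{2} \left(-11 - 95\right) = \left(\frac{1086}{25}\right)^{2} \left(-106\right) = \frac{1179396}{625} \left(-106\right) = - \frac{125015976}{625}$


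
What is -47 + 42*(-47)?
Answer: -2021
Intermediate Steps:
-47 + 42*(-47) = -47 - 1974 = -2021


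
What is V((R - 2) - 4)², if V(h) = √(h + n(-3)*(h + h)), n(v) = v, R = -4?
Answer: 50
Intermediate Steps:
V(h) = √5*√(-h) (V(h) = √(h - 3*(h + h)) = √(h - 6*h) = √(-5*h) = √5*√(-h))
V((R - 2) - 4)² = (√5*√(-((-4 - 2) - 4)))² = (√5*√(-(-6 - 4)))² = (√5*√(-1*(-10)))² = (√5*√10)² = (5*√2)² = 50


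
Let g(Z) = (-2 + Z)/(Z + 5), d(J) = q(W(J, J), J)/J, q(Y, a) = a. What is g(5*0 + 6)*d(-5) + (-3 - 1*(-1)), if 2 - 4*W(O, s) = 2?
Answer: -18/11 ≈ -1.6364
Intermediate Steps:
W(O, s) = 0 (W(O, s) = ½ - ¼*2 = ½ - ½ = 0)
d(J) = 1 (d(J) = J/J = 1)
g(Z) = (-2 + Z)/(5 + Z)
g(5*0 + 6)*d(-5) + (-3 - 1*(-1)) = ((-2 + (5*0 + 6))/(5 + (5*0 + 6)))*1 + (-3 - 1*(-1)) = ((-2 + (0 + 6))/(5 + (0 + 6)))*1 + (-3 + 1) = ((-2 + 6)/(5 + 6))*1 - 2 = (4/11)*1 - 2 = 4/11 - 2 = -18/11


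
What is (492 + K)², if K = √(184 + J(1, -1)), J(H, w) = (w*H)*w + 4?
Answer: 242253 + 2952*√21 ≈ 2.5578e+5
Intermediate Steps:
J(H, w) = 4 + H*w² (J(H, w) = (H*w)*w + 4 = H*w² + 4 = 4 + H*w²)
K = 3*√21 (K = √(184 + (4 + 1*(-1)²)) = √(184 + (4 + 1*1)) = √(184 + (4 + 1)) = √(184 + 5) = √189 = 3*√21 ≈ 13.748)
(492 + K)² = (492 + 3*√21)²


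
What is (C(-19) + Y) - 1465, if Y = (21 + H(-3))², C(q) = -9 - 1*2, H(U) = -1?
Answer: -1076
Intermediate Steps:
C(q) = -11 (C(q) = -9 - 2 = -11)
Y = 400 (Y = (21 - 1)² = 20² = 400)
(C(-19) + Y) - 1465 = (-11 + 400) - 1465 = 389 - 1465 = -1076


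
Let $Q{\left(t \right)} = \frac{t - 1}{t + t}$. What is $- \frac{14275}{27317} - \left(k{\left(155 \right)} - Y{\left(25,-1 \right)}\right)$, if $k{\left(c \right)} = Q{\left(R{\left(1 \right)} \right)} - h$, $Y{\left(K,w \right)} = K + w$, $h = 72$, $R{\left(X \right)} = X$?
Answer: $\frac{2608157}{27317} \approx 95.477$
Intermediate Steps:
$Q{\left(t \right)} = \frac{-1 + t}{2 t}$
$k{\left(c \right)} = -72$ ($k{\left(c \right)} = \frac{-1 + 1}{2 \cdot 1} - 72 = \frac{1}{2} \cdot 1 \cdot 0 - 72 = 0 - 72 = -72$)
$- \frac{14275}{27317} - \left(k{\left(155 \right)} - Y{\left(25,-1 \right)}\right) = - \frac{14275}{27317} - \left(-72 - \left(25 - 1\right)\right) = \left(-14275\right) \frac{1}{27317} - \left(-72 - 24\right) = - \frac{14275}{27317} - \left(-72 - 24\right) = - \frac{14275}{27317} - -96 = - \frac{14275}{27317} + 96 = \frac{2608157}{27317}$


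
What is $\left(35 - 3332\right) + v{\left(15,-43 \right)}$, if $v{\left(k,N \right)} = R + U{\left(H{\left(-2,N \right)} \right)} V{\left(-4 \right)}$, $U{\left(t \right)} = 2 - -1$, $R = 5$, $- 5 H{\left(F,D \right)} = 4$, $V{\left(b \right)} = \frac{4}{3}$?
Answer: $-3288$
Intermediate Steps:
$V{\left(b \right)} = \frac{4}{3}$ ($V{\left(b \right)} = 4 \cdot \frac{1}{3} = \frac{4}{3}$)
$H{\left(F,D \right)} = - \frac{4}{5}$ ($H{\left(F,D \right)} = \left(- \frac{1}{5}\right) 4 = - \frac{4}{5}$)
$U{\left(t \right)} = 3$ ($U{\left(t \right)} = 2 + 1 = 3$)
$v{\left(k,N \right)} = 9$ ($v{\left(k,N \right)} = 5 + 3 \cdot \frac{4}{3} = 5 + 4 = 9$)
$\left(35 - 3332\right) + v{\left(15,-43 \right)} = \left(35 - 3332\right) + 9 = -3297 + 9 = -3288$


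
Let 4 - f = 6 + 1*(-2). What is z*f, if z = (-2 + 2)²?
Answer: 0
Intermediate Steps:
z = 0 (z = 0² = 0)
f = 0 (f = 4 - (6 + 1*(-2)) = 4 - (6 - 2) = 4 - 1*4 = 4 - 4 = 0)
z*f = 0*0 = 0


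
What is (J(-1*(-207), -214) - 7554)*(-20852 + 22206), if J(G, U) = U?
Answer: -10517872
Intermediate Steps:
(J(-1*(-207), -214) - 7554)*(-20852 + 22206) = (-214 - 7554)*(-20852 + 22206) = -7768*1354 = -10517872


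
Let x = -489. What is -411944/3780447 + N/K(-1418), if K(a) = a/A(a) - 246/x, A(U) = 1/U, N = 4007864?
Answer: 1167341740552084/619517149359009 ≈ 1.8843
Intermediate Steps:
K(a) = 82/163 + a**2 (K(a) = a/(1/a) - 246/(-489) = a*a - 246*(-1/489) = a**2 + 82/163 = 82/163 + a**2)
-411944/3780447 + N/K(-1418) = -411944/3780447 + 4007864/(82/163 + (-1418)**2) = -411944*1/3780447 + 4007864/(82/163 + 2010724) = -411944/3780447 + 4007864/(327748094/163) = -411944/3780447 + 4007864*(163/327748094) = -411944/3780447 + 326640916/163874047 = 1167341740552084/619517149359009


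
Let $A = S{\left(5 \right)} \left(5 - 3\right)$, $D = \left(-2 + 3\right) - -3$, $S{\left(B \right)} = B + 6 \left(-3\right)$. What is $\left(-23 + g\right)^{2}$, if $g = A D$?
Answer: $16129$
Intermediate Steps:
$S{\left(B \right)} = -18 + B$ ($S{\left(B \right)} = B - 18 = -18 + B$)
$D = 4$ ($D = 1 + 3 = 4$)
$A = -26$ ($A = \left(-18 + 5\right) \left(5 - 3\right) = \left(-13\right) 2 = -26$)
$g = -104$ ($g = \left(-26\right) 4 = -104$)
$\left(-23 + g\right)^{2} = \left(-23 - 104\right)^{2} = \left(-127\right)^{2} = 16129$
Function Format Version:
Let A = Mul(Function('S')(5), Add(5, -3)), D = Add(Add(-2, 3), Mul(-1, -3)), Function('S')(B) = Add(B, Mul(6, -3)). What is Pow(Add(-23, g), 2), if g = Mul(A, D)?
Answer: 16129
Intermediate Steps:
Function('S')(B) = Add(-18, B) (Function('S')(B) = Add(B, -18) = Add(-18, B))
D = 4 (D = Add(1, 3) = 4)
A = -26 (A = Mul(Add(-18, 5), Add(5, -3)) = Mul(-13, 2) = -26)
g = -104 (g = Mul(-26, 4) = -104)
Pow(Add(-23, g), 2) = Pow(Add(-23, -104), 2) = Pow(-127, 2) = 16129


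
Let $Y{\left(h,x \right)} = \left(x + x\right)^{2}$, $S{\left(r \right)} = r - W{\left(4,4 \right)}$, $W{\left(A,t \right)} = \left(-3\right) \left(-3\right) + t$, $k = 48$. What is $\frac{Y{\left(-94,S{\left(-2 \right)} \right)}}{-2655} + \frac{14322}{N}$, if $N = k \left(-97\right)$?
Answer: $- \frac{156353}{45784} \approx -3.415$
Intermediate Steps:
$W{\left(A,t \right)} = 9 + t$
$S{\left(r \right)} = -13 + r$ ($S{\left(r \right)} = r - \left(9 + 4\right) = r - 13 = -13 + r$)
$N = -4656$ ($N = 48 \left(-97\right) = -4656$)
$Y{\left(h,x \right)} = 4 x^{2}$ ($Y{\left(h,x \right)} = \left(2 x\right)^{2} = 4 x^{2}$)
$\frac{Y{\left(-94,S{\left(-2 \right)} \right)}}{-2655} + \frac{14322}{N} = \frac{4 \left(-13 - 2\right)^{2}}{-2655} + \frac{14322}{-4656} = 4 \left(-15\right)^{2} \left(- \frac{1}{2655}\right) + 14322 \left(- \frac{1}{4656}\right) = 4 \cdot 225 \left(- \frac{1}{2655}\right) - \frac{2387}{776} = 900 \left(- \frac{1}{2655}\right) - \frac{2387}{776} = - \frac{20}{59} - \frac{2387}{776} = - \frac{156353}{45784}$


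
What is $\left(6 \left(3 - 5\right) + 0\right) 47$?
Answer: $-564$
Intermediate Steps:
$\left(6 \left(3 - 5\right) + 0\right) 47 = \left(6 \left(-2\right) + 0\right) 47 = \left(-12 + 0\right) 47 = \left(-12\right) 47 = -564$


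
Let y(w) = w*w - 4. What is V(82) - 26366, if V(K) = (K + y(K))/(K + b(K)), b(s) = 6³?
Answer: -3925133/149 ≈ -26343.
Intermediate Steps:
b(s) = 216
y(w) = -4 + w² (y(w) = w² - 4 = -4 + w²)
V(K) = (-4 + K + K²)/(216 + K) (V(K) = (K + (-4 + K²))/(K + 216) = (-4 + K + K²)/(216 + K))
V(82) - 26366 = (-4 + 82 + 82²)/(216 + 82) - 26366 = (-4 + 82 + 6724)/298 - 26366 = (1/298)*6802 - 26366 = 3401/149 - 26366 = -3925133/149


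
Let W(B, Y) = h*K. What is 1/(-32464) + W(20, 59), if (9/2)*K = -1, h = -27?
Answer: 194783/32464 ≈ 6.0000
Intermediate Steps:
K = -2/9 (K = (2/9)*(-1) = -2/9 ≈ -0.22222)
W(B, Y) = 6 (W(B, Y) = -27*(-2/9) = 6)
1/(-32464) + W(20, 59) = 1/(-32464) + 6 = -1/32464 + 6 = 194783/32464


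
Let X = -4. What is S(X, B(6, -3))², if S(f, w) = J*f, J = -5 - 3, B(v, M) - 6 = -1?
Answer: 1024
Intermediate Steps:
B(v, M) = 5 (B(v, M) = 6 - 1 = 5)
J = -8
S(f, w) = -8*f
S(X, B(6, -3))² = (-8*(-4))² = 32² = 1024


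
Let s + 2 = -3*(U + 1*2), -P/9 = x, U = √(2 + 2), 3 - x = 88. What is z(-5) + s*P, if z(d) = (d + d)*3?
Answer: -10740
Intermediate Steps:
x = -85 (x = 3 - 1*88 = 3 - 88 = -85)
U = 2 (U = √4 = 2)
z(d) = 6*d (z(d) = (2*d)*3 = 6*d)
P = 765 (P = -9*(-85) = 765)
s = -14 (s = -2 - 3*(2 + 1*2) = -2 - 3*(2 + 2) = -2 - 3*4 = -2 - 12 = -14)
z(-5) + s*P = 6*(-5) - 14*765 = -30 - 10710 = -10740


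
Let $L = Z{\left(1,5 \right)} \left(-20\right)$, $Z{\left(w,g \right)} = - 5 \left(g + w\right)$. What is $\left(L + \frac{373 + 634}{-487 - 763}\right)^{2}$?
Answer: $\frac{560990514049}{1562500} \approx 3.5903 \cdot 10^{5}$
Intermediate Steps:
$Z{\left(w,g \right)} = - 5 g - 5 w$
$L = 600$ ($L = \left(\left(-5\right) 5 - 5\right) \left(-20\right) = \left(-25 - 5\right) \left(-20\right) = \left(-30\right) \left(-20\right) = 600$)
$\left(L + \frac{373 + 634}{-487 - 763}\right)^{2} = \left(600 + \frac{373 + 634}{-487 - 763}\right)^{2} = \left(600 + \frac{1007}{-1250}\right)^{2} = \left(600 + 1007 \left(- \frac{1}{1250}\right)\right)^{2} = \left(600 - \frac{1007}{1250}\right)^{2} = \left(\frac{748993}{1250}\right)^{2} = \frac{560990514049}{1562500}$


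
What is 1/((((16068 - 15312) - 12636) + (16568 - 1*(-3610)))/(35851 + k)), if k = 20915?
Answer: 9461/1383 ≈ 6.8409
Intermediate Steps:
1/((((16068 - 15312) - 12636) + (16568 - 1*(-3610)))/(35851 + k)) = 1/((((16068 - 15312) - 12636) + (16568 - 1*(-3610)))/(35851 + 20915)) = 1/(((756 - 12636) + (16568 + 3610))/56766) = 1/((-11880 + 20178)*(1/56766)) = 1/(8298*(1/56766)) = 1/(1383/9461) = 9461/1383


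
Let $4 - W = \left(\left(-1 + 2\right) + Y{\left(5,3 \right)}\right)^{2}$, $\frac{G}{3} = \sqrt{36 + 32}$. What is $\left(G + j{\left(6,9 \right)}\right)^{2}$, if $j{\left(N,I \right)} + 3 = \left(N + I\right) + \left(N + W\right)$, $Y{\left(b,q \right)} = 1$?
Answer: $936 + 216 \sqrt{17} \approx 1826.6$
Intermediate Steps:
$G = 6 \sqrt{17}$ ($G = 3 \sqrt{36 + 32} = 3 \sqrt{68} = 3 \cdot 2 \sqrt{17} = 6 \sqrt{17} \approx 24.739$)
$W = 0$ ($W = 4 - \left(\left(-1 + 2\right) + 1\right)^{2} = 4 - \left(1 + 1\right)^{2} = 4 - 2^{2} = 4 - 4 = 0$)
$j{\left(N,I \right)} = -3 + I + 2 N$ ($j{\left(N,I \right)} = -3 + \left(\left(N + I\right) + \left(N + 0\right)\right) = -3 + \left(\left(I + N\right) + N\right) = -3 + \left(I + 2 N\right) = -3 + I + 2 N$)
$\left(G + j{\left(6,9 \right)}\right)^{2} = \left(6 \sqrt{17} + \left(-3 + 9 + 2 \cdot 6\right)\right)^{2} = \left(6 \sqrt{17} + \left(-3 + 9 + 12\right)\right)^{2} = \left(6 \sqrt{17} + 18\right)^{2} = \left(18 + 6 \sqrt{17}\right)^{2}$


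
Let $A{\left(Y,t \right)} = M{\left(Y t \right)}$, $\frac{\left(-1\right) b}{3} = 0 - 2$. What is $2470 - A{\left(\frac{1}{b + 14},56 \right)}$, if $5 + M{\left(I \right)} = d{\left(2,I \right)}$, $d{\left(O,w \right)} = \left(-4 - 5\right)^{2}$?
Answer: $2394$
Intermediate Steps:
$b = 6$ ($b = - 3 \left(0 - 2\right) = \left(-3\right) \left(-2\right) = 6$)
$d{\left(O,w \right)} = 81$ ($d{\left(O,w \right)} = \left(-9\right)^{2} = 81$)
$M{\left(I \right)} = 76$ ($M{\left(I \right)} = -5 + 81 = 76$)
$A{\left(Y,t \right)} = 76$
$2470 - A{\left(\frac{1}{b + 14},56 \right)} = 2470 - 76 = 2394$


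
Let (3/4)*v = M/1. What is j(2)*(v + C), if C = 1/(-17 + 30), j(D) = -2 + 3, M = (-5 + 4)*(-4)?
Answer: 211/39 ≈ 5.4103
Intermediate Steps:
M = 4 (M = -1*(-4) = 4)
j(D) = 1
C = 1/13 ≈ 0.076923
v = 16/3 (v = 4*(4/1)/3 = 4*(4*1)/3 = (4/3)*4 = 16/3 ≈ 5.3333)
j(2)*(v + C) = 1*(16/3 + 1/13) = 1*(211/39) = 211/39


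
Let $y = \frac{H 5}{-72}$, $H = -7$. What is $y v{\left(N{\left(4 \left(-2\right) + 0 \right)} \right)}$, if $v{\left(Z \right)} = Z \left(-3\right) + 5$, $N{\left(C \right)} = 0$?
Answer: $\frac{175}{72} \approx 2.4306$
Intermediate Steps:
$v{\left(Z \right)} = 5 - 3 Z$ ($v{\left(Z \right)} = - 3 Z + 5 = 5 - 3 Z$)
$y = \frac{35}{72}$ ($y = \frac{\left(-7\right) 5}{-72} = \left(-35\right) \left(- \frac{1}{72}\right) = \frac{35}{72} \approx 0.48611$)
$y v{\left(N{\left(4 \left(-2\right) + 0 \right)} \right)} = \frac{35 \left(5 - 0\right)}{72} = \frac{35 \left(5 + 0\right)}{72} = \frac{35}{72} \cdot 5 = \frac{175}{72}$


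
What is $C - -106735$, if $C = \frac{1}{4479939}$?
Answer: $\frac{478166289166}{4479939} \approx 1.0674 \cdot 10^{5}$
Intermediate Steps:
$C = \frac{1}{4479939} \approx 2.2322 \cdot 10^{-7}$
$C - -106735 = \frac{1}{4479939} - -106735 = \frac{1}{4479939} + 106735 = \frac{478166289166}{4479939}$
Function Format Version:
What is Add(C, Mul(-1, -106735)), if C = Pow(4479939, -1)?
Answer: Rational(478166289166, 4479939) ≈ 1.0674e+5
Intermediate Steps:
C = Rational(1, 4479939) ≈ 2.2322e-7
Add(C, Mul(-1, -106735)) = Add(Rational(1, 4479939), Mul(-1, -106735)) = Add(Rational(1, 4479939), 106735) = Rational(478166289166, 4479939)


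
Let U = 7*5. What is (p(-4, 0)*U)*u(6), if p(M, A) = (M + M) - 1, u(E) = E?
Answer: -1890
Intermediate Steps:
U = 35
p(M, A) = -1 + 2*M (p(M, A) = 2*M - 1 = -1 + 2*M)
(p(-4, 0)*U)*u(6) = ((-1 + 2*(-4))*35)*6 = ((-1 - 8)*35)*6 = -9*35*6 = -315*6 = -1890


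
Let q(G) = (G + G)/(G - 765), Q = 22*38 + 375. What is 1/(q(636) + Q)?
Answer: 43/51649 ≈ 0.00083254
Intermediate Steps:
Q = 1211 (Q = 836 + 375 = 1211)
q(G) = 2*G/(-765 + G) (q(G) = (2*G)/(-765 + G) = 2*G/(-765 + G))
1/(q(636) + Q) = 1/(2*636/(-765 + 636) + 1211) = 1/(2*636/(-129) + 1211) = 1/(2*636*(-1/129) + 1211) = 1/(-424/43 + 1211) = 1/(51649/43) = 43/51649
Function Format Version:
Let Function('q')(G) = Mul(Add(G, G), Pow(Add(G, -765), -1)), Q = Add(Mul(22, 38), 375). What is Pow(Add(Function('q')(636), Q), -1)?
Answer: Rational(43, 51649) ≈ 0.00083254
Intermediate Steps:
Q = 1211 (Q = Add(836, 375) = 1211)
Function('q')(G) = Mul(2, G, Pow(Add(-765, G), -1)) (Function('q')(G) = Mul(Mul(2, G), Pow(Add(-765, G), -1)) = Mul(2, G, Pow(Add(-765, G), -1)))
Pow(Add(Function('q')(636), Q), -1) = Pow(Add(Mul(2, 636, Pow(Add(-765, 636), -1)), 1211), -1) = Pow(Add(Mul(2, 636, Pow(-129, -1)), 1211), -1) = Pow(Add(Mul(2, 636, Rational(-1, 129)), 1211), -1) = Pow(Add(Rational(-424, 43), 1211), -1) = Pow(Rational(51649, 43), -1) = Rational(43, 51649)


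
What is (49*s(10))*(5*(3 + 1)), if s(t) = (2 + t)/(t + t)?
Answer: 588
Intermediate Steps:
s(t) = (2 + t)/(2*t) (s(t) = (2 + t)/((2*t)) = (2 + t)*(1/(2*t)) = (2 + t)/(2*t))
(49*s(10))*(5*(3 + 1)) = (49*((½)*(2 + 10)/10))*(5*(3 + 1)) = (49*((½)*(⅒)*12))*(5*4) = (49*(⅗))*20 = (147/5)*20 = 588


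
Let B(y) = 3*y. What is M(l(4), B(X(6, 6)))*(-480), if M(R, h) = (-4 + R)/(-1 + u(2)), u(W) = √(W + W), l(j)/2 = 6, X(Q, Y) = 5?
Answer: -3840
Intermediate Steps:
l(j) = 12 (l(j) = 2*6 = 12)
u(W) = √2*√W (u(W) = √(2*W) = √2*√W)
M(R, h) = -4 + R (M(R, h) = (-4 + R)/(-1 + √2*√2) = (-4 + R)/(-1 + 2) = (-4 + R)/1 = (-4 + R)*1 = -4 + R)
M(l(4), B(X(6, 6)))*(-480) = (-4 + 12)*(-480) = 8*(-480) = -3840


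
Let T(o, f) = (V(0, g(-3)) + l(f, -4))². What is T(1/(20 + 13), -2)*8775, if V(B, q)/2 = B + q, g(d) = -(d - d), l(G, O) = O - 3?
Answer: 429975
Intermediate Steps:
l(G, O) = -3 + O
g(d) = 0 (g(d) = -1*0 = 0)
V(B, q) = 2*B + 2*q (V(B, q) = 2*(B + q) = 2*B + 2*q)
T(o, f) = 49 (T(o, f) = ((2*0 + 2*0) + (-3 - 4))² = ((0 + 0) - 7)² = (0 - 7)² = (-7)² = 49)
T(1/(20 + 13), -2)*8775 = 49*8775 = 429975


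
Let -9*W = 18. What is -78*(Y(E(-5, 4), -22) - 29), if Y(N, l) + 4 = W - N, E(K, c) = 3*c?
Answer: 3666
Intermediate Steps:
W = -2 (W = -1/9*18 = -2)
Y(N, l) = -6 - N (Y(N, l) = -4 + (-2 - N) = -6 - N)
-78*(Y(E(-5, 4), -22) - 29) = -78*((-6 - 3*4) - 29) = -78*((-6 - 1*12) - 29) = -78*((-6 - 12) - 29) = -78*(-18 - 29) = -78*(-47) = 3666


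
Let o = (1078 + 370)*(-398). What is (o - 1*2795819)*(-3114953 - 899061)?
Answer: 13535748931722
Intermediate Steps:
o = -576304 (o = 1448*(-398) = -576304)
(o - 1*2795819)*(-3114953 - 899061) = (-576304 - 1*2795819)*(-3114953 - 899061) = (-576304 - 2795819)*(-4014014) = -3372123*(-4014014) = 13535748931722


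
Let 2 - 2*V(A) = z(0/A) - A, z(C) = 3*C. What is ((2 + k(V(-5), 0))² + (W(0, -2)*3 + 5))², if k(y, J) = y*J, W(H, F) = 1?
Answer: 144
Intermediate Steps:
V(A) = 1 + A/2 (V(A) = 1 - (3*(0/A) - A)/2 = 1 - (3*0 - A)/2 = 1 - (0 - A)/2 = 1 - (-1)*A/2 = 1 + A/2)
k(y, J) = J*y
((2 + k(V(-5), 0))² + (W(0, -2)*3 + 5))² = ((2 + 0*(1 + (½)*(-5)))² + (1*3 + 5))² = ((2 + 0*(1 - 5/2))² + (3 + 5))² = ((2 + 0*(-3/2))² + 8)² = ((2 + 0)² + 8)² = (2² + 8)² = (4 + 8)² = 12² = 144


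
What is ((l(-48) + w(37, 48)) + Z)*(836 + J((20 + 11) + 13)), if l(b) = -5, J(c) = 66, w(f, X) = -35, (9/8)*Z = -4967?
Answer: -36166592/9 ≈ -4.0185e+6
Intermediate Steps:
Z = -39736/9 (Z = (8/9)*(-4967) = -39736/9 ≈ -4415.1)
((l(-48) + w(37, 48)) + Z)*(836 + J((20 + 11) + 13)) = ((-5 - 35) - 39736/9)*(836 + 66) = (-40 - 39736/9)*902 = -40096/9*902 = -36166592/9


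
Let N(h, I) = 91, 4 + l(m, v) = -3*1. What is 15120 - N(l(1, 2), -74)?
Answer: 15029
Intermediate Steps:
l(m, v) = -7 (l(m, v) = -4 - 3*1 = -4 - 3 = -7)
15120 - N(l(1, 2), -74) = 15120 - 1*91 = 15120 - 91 = 15029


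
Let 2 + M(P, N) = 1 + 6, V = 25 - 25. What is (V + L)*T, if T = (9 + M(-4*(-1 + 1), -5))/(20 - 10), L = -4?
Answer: -28/5 ≈ -5.6000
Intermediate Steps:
V = 0
M(P, N) = 5 (M(P, N) = -2 + (1 + 6) = -2 + 7 = 5)
T = 7/5 (T = (9 + 5)/(20 - 10) = 14/10 = 14*(⅒) = 7/5 ≈ 1.4000)
(V + L)*T = (0 - 4)*(7/5) = -4*7/5 = -28/5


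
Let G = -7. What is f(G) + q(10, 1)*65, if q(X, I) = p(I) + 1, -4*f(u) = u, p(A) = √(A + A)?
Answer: 267/4 + 65*√2 ≈ 158.67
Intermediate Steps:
p(A) = √2*√A (p(A) = √(2*A) = √2*√A)
f(u) = -u/4
q(X, I) = 1 + √2*√I (q(X, I) = √2*√I + 1 = 1 + √2*√I)
f(G) + q(10, 1)*65 = -¼*(-7) + (1 + √2*√1)*65 = 7/4 + (1 + √2*1)*65 = 7/4 + (1 + √2)*65 = 7/4 + (65 + 65*√2) = 267/4 + 65*√2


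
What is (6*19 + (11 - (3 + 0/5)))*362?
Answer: 44164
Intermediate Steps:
(6*19 + (11 - (3 + 0/5)))*362 = (114 + (11 - (3 + 0*(⅕))))*362 = (114 + (11 - (3 + 0)))*362 = (114 + (11 - 1*3))*362 = (114 + (11 - 3))*362 = (114 + 8)*362 = 122*362 = 44164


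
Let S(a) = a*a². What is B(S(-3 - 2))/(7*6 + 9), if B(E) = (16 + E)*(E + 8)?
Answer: 4251/17 ≈ 250.06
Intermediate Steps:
S(a) = a³
B(E) = (8 + E)*(16 + E) (B(E) = (16 + E)*(8 + E) = (8 + E)*(16 + E))
B(S(-3 - 2))/(7*6 + 9) = (128 + ((-3 - 2)³)² + 24*(-3 - 2)³)/(7*6 + 9) = (128 + ((-5)³)² + 24*(-5)³)/(42 + 9) = (128 + (-125)² + 24*(-125))/51 = (128 + 15625 - 3000)*(1/51) = 12753*(1/51) = 4251/17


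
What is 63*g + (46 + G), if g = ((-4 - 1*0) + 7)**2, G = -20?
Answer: 593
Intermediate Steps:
g = 9 (g = ((-4 + 0) + 7)**2 = (-4 + 7)**2 = 3**2 = 9)
63*g + (46 + G) = 63*9 + (46 - 20) = 567 + 26 = 593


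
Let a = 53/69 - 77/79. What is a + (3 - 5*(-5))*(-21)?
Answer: -3206314/5451 ≈ -588.21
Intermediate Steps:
a = -1126/5451 (a = 53*(1/69) - 77*1/79 = 53/69 - 77/79 = -1126/5451 ≈ -0.20657)
a + (3 - 5*(-5))*(-21) = -1126/5451 + (3 - 5*(-5))*(-21) = -1126/5451 + (3 + 25)*(-21) = -1126/5451 + 28*(-21) = -1126/5451 - 588 = -3206314/5451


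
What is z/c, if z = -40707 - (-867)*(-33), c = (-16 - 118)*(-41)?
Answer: -34659/2747 ≈ -12.617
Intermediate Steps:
c = 5494 (c = -134*(-41) = 5494)
z = -69318 (z = -40707 - 1*28611 = -40707 - 28611 = -69318)
z/c = -69318/5494 = -69318*1/5494 = -34659/2747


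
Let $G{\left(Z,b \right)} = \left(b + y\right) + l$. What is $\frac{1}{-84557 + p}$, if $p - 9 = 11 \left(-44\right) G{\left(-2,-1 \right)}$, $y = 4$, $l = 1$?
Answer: $- \frac{1}{86484} \approx -1.1563 \cdot 10^{-5}$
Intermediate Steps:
$G{\left(Z,b \right)} = 5 + b$ ($G{\left(Z,b \right)} = \left(b + 4\right) + 1 = \left(4 + b\right) + 1 = 5 + b$)
$p = -1927$ ($p = 9 + 11 \left(-44\right) \left(5 - 1\right) = 9 - 1936 = -1927$)
$\frac{1}{-84557 + p} = \frac{1}{-84557 - 1927} = \frac{1}{-86484} = - \frac{1}{86484}$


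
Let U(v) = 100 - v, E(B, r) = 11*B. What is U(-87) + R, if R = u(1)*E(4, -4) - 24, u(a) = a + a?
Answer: 251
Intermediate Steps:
u(a) = 2*a
R = 64 (R = (2*1)*(11*4) - 24 = 2*44 - 24 = 88 - 24 = 64)
U(-87) + R = (100 - 1*(-87)) + 64 = (100 + 87) + 64 = 187 + 64 = 251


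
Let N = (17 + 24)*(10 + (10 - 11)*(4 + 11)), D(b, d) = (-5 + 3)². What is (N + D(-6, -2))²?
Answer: 40401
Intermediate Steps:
D(b, d) = 4 (D(b, d) = (-2)² = 4)
N = -205 (N = 41*(10 - 1*15) = 41*(10 - 15) = 41*(-5) = -205)
(N + D(-6, -2))² = (-205 + 4)² = (-201)² = 40401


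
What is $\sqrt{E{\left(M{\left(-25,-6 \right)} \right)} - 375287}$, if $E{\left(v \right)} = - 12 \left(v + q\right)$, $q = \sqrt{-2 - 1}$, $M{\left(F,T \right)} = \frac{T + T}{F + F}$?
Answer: $\frac{\sqrt{-9382247 - 300 i \sqrt{3}}}{5} \approx 0.016964 - 612.61 i$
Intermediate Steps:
$M{\left(F,T \right)} = \frac{T}{F}$ ($M{\left(F,T \right)} = \frac{2 T}{2 F} = 2 T \frac{1}{2 F} = \frac{T}{F}$)
$q = i \sqrt{3}$ ($q = \sqrt{-3} = i \sqrt{3} \approx 1.732 i$)
$E{\left(v \right)} = - 12 v - 12 i \sqrt{3}$ ($E{\left(v \right)} = - 12 \left(v + i \sqrt{3}\right) = - 12 v - 12 i \sqrt{3}$)
$\sqrt{E{\left(M{\left(-25,-6 \right)} \right)} - 375287} = \sqrt{\left(- 12 \left(- \frac{6}{-25}\right) - 12 i \sqrt{3}\right) - 375287} = \sqrt{\left(- 12 \left(\left(-6\right) \left(- \frac{1}{25}\right)\right) - 12 i \sqrt{3}\right) - 375287} = \sqrt{\left(\left(-12\right) \frac{6}{25} - 12 i \sqrt{3}\right) - 375287} = \sqrt{\left(- \frac{72}{25} - 12 i \sqrt{3}\right) - 375287} = \sqrt{- \frac{9382247}{25} - 12 i \sqrt{3}}$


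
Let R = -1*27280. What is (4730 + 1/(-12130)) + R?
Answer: -273531501/12130 ≈ -22550.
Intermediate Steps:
R = -27280
(4730 + 1/(-12130)) + R = (4730 + 1/(-12130)) - 27280 = (4730 - 1/12130) - 27280 = 57374899/12130 - 27280 = -273531501/12130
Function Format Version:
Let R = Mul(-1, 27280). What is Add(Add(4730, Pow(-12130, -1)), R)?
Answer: Rational(-273531501, 12130) ≈ -22550.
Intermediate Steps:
R = -27280
Add(Add(4730, Pow(-12130, -1)), R) = Add(Add(4730, Pow(-12130, -1)), -27280) = Add(Add(4730, Rational(-1, 12130)), -27280) = Add(Rational(57374899, 12130), -27280) = Rational(-273531501, 12130)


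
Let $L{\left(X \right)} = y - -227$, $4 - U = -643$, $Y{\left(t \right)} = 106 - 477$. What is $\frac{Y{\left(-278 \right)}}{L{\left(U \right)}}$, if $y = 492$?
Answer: $- \frac{371}{719} \approx -0.51599$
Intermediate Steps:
$Y{\left(t \right)} = -371$ ($Y{\left(t \right)} = 106 - 477 = -371$)
$U = 647$ ($U = 4 - -643 = 4 + 643 = 647$)
$L{\left(X \right)} = 719$ ($L{\left(X \right)} = 492 - -227 = 492 + 227 = 719$)
$\frac{Y{\left(-278 \right)}}{L{\left(U \right)}} = - \frac{371}{719}$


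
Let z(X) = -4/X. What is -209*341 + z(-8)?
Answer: -142537/2 ≈ -71269.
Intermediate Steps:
-209*341 + z(-8) = -209*341 - 4/(-8) = -71269 - 4*(-1/8) = -71269 + 1/2 = -142537/2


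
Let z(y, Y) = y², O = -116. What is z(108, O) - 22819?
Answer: -11155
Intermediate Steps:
z(108, O) - 22819 = 108² - 22819 = 11664 - 22819 = -11155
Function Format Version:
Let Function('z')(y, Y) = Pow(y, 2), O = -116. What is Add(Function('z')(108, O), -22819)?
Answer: -11155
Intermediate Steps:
Add(Function('z')(108, O), -22819) = Add(Pow(108, 2), -22819) = Add(11664, -22819) = -11155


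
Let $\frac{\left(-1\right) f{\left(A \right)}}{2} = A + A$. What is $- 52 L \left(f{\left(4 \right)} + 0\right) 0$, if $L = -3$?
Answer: $0$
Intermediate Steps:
$f{\left(A \right)} = - 4 A$ ($f{\left(A \right)} = - 2 \left(A + A\right) = - 2 \cdot 2 A = - 4 A$)
$- 52 L \left(f{\left(4 \right)} + 0\right) 0 = \left(-52\right) \left(-3\right) \left(\left(-4\right) 4 + 0\right) 0 = 156 \left(-16 + 0\right) 0 = 156 \left(\left(-16\right) 0\right) = 156 \cdot 0 = 0$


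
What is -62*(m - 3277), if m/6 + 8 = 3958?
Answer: -1266226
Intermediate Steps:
m = 23700 (m = -48 + 6*3958 = -48 + 23748 = 23700)
-62*(m - 3277) = -62*(23700 - 3277) = -62*20423 = -1266226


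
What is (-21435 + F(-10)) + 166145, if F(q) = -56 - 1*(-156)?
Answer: 144810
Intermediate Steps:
F(q) = 100 (F(q) = -56 + 156 = 100)
(-21435 + F(-10)) + 166145 = (-21435 + 100) + 166145 = -21335 + 166145 = 144810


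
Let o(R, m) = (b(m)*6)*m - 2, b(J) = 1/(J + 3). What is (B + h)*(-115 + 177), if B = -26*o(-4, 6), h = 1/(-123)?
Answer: -396614/123 ≈ -3224.5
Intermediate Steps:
b(J) = 1/(3 + J)
o(R, m) = -2 + 6*m/(3 + m) (o(R, m) = (6/(3 + m))*m - 2 = 6*m/(3 + m) - 2 = -2 + 6*m/(3 + m))
h = -1/123 ≈ -0.0081301
B = -52 (B = -52*(-3 + 2*6)/(3 + 6) = -52*(-3 + 12)/9 = -52*9/9 = -26*2 = -52)
(B + h)*(-115 + 177) = (-52 - 1/123)*(-115 + 177) = -6397/123*62 = -396614/123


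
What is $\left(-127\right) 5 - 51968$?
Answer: $-52603$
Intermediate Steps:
$\left(-127\right) 5 - 51968 = -635 - 51968 = -52603$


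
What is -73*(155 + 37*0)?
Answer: -11315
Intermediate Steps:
-73*(155 + 37*0) = -73*(155 + 0) = -73*155 = -11315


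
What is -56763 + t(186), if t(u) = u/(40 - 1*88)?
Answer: -454135/8 ≈ -56767.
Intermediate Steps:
t(u) = -u/48 (t(u) = u/(40 - 88) = u/(-48) = u*(-1/48) = -u/48)
-56763 + t(186) = -56763 - 1/48*186 = -56763 - 31/8 = -454135/8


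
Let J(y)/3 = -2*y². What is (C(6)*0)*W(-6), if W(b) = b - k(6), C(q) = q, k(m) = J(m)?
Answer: 0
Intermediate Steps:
J(y) = -6*y² (J(y) = 3*(-2*y²) = -6*y²)
k(m) = -6*m²
W(b) = 216 + b (W(b) = b - (-6)*6² = b - (-6)*36 = b - 1*(-216) = b + 216 = 216 + b)
(C(6)*0)*W(-6) = (6*0)*(216 - 6) = 0*210 = 0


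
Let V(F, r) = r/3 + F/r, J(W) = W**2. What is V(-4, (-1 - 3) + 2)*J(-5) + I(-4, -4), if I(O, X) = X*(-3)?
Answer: 136/3 ≈ 45.333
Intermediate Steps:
I(O, X) = -3*X
V(F, r) = r/3 + F/r (V(F, r) = r*(1/3) + F/r = r/3 + F/r)
V(-4, (-1 - 3) + 2)*J(-5) + I(-4, -4) = (((-1 - 3) + 2)/3 - 4/((-1 - 3) + 2))*(-5)**2 - 3*(-4) = ((-4 + 2)/3 - 4/(-4 + 2))*25 + 12 = ((1/3)*(-2) - 4/(-2))*25 + 12 = (-2/3 - 4*(-1/2))*25 + 12 = (-2/3 + 2)*25 + 12 = (4/3)*25 + 12 = 100/3 + 12 = 136/3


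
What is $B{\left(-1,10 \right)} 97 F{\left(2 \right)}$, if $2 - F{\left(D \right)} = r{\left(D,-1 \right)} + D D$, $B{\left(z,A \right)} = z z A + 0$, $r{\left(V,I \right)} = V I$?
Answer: $0$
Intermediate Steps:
$r{\left(V,I \right)} = I V$
$B{\left(z,A \right)} = A z^{2}$ ($B{\left(z,A \right)} = z^{2} A + 0 = A z^{2} + 0 = A z^{2}$)
$F{\left(D \right)} = 2 + D - D^{2}$ ($F{\left(D \right)} = 2 - \left(- D + D D\right) = 2 - \left(- D + D^{2}\right) = 2 - \left(D^{2} - D\right) = 2 + D - D^{2}$)
$B{\left(-1,10 \right)} 97 F{\left(2 \right)} = 10 \left(-1\right)^{2} \cdot 97 \left(2 + 2 - 2^{2}\right) = 10 \cdot 1 \cdot 97 \left(2 + 2 - 4\right) = 10 \cdot 97 \left(2 + 2 - 4\right) = 970 \cdot 0 = 0$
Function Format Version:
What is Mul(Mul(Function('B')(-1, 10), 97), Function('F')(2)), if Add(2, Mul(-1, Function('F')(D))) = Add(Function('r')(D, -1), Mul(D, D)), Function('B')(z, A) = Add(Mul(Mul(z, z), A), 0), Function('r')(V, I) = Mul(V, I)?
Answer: 0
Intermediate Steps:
Function('r')(V, I) = Mul(I, V)
Function('B')(z, A) = Mul(A, Pow(z, 2)) (Function('B')(z, A) = Add(Mul(Pow(z, 2), A), 0) = Add(Mul(A, Pow(z, 2)), 0) = Mul(A, Pow(z, 2)))
Function('F')(D) = Add(2, D, Mul(-1, Pow(D, 2))) (Function('F')(D) = Add(2, Mul(-1, Add(Mul(-1, D), Mul(D, D)))) = Add(2, Mul(-1, Add(Mul(-1, D), Pow(D, 2)))) = Add(2, Mul(-1, Add(Pow(D, 2), Mul(-1, D)))) = Add(2, Add(D, Mul(-1, Pow(D, 2)))) = Add(2, D, Mul(-1, Pow(D, 2))))
Mul(Mul(Function('B')(-1, 10), 97), Function('F')(2)) = Mul(Mul(Mul(10, Pow(-1, 2)), 97), Add(2, 2, Mul(-1, Pow(2, 2)))) = Mul(Mul(Mul(10, 1), 97), Add(2, 2, Mul(-1, 4))) = Mul(Mul(10, 97), Add(2, 2, -4)) = Mul(970, 0) = 0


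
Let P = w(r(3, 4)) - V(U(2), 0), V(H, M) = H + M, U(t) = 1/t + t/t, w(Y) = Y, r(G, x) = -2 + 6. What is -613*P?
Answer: -3065/2 ≈ -1532.5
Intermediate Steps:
r(G, x) = 4
U(t) = 1 + 1/t (U(t) = 1/t + 1 = 1 + 1/t)
P = 5/2 (P = 4 - ((1 + 2)/2 + 0) = 4 - ((½)*3 + 0) = 4 - (3/2 + 0) = 4 - 1*3/2 = 4 - 3/2 = 5/2 ≈ 2.5000)
-613*P = -613*5/2 = -3065/2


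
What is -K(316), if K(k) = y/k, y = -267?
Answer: 267/316 ≈ 0.84494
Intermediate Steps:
K(k) = -267/k
-K(316) = -(-267)/316 = -1*(-267/316) = 267/316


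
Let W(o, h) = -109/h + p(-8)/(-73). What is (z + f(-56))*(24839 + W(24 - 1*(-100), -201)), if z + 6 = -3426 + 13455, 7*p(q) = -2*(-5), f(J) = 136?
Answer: 25918577642662/102711 ≈ 2.5234e+8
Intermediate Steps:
p(q) = 10/7 (p(q) = (-2*(-5))/7 = (⅐)*10 = 10/7)
z = 10023 (z = -6 + (-3426 + 13455) = -6 + 10029 = 10023)
W(o, h) = -10/511 - 109/h (W(o, h) = -109/h + (10/7)/(-73) = -109/h + (10/7)*(-1/73) = -109/h - 10/511 = -10/511 - 109/h)
(z + f(-56))*(24839 + W(24 - 1*(-100), -201)) = (10023 + 136)*(24839 + (-10/511 - 109/(-201))) = 10159*(24839 + (-10/511 - 109*(-1/201))) = 10159*(24839 + (-10/511 + 109/201)) = 10159*(24839 + 53689/102711) = 10159*(2551292218/102711) = 25918577642662/102711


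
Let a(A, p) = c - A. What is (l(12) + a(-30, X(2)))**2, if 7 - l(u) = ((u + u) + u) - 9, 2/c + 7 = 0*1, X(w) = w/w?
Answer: 4624/49 ≈ 94.367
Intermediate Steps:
X(w) = 1
c = -2/7 (c = 2/(-7 + 0*1) = 2/(-7 + 0) = 2/(-7) = 2*(-1/7) = -2/7 ≈ -0.28571)
l(u) = 16 - 3*u (l(u) = 7 - (((u + u) + u) - 9) = 7 - ((2*u + u) - 9) = 7 - (3*u - 9) = 7 - (-9 + 3*u) = 7 + (9 - 3*u) = 16 - 3*u)
a(A, p) = -2/7 - A
(l(12) + a(-30, X(2)))**2 = ((16 - 3*12) + (-2/7 - 1*(-30)))**2 = ((16 - 36) + (-2/7 + 30))**2 = (-20 + 208/7)**2 = (68/7)**2 = 4624/49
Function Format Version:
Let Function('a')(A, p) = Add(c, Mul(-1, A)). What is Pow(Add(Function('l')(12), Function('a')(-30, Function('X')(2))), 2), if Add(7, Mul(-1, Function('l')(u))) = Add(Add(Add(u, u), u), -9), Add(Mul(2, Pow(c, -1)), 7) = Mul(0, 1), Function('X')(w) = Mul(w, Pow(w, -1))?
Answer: Rational(4624, 49) ≈ 94.367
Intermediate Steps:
Function('X')(w) = 1
c = Rational(-2, 7) (c = Mul(2, Pow(Add(-7, Mul(0, 1)), -1)) = Mul(2, Pow(Add(-7, 0), -1)) = Mul(2, Pow(-7, -1)) = Mul(2, Rational(-1, 7)) = Rational(-2, 7) ≈ -0.28571)
Function('l')(u) = Add(16, Mul(-3, u)) (Function('l')(u) = Add(7, Mul(-1, Add(Add(Add(u, u), u), -9))) = Add(7, Mul(-1, Add(Add(Mul(2, u), u), -9))) = Add(7, Mul(-1, Add(Mul(3, u), -9))) = Add(7, Mul(-1, Add(-9, Mul(3, u)))) = Add(7, Add(9, Mul(-3, u))) = Add(16, Mul(-3, u)))
Function('a')(A, p) = Add(Rational(-2, 7), Mul(-1, A))
Pow(Add(Function('l')(12), Function('a')(-30, Function('X')(2))), 2) = Pow(Add(Add(16, Mul(-3, 12)), Add(Rational(-2, 7), Mul(-1, -30))), 2) = Pow(Add(Add(16, -36), Add(Rational(-2, 7), 30)), 2) = Pow(Add(-20, Rational(208, 7)), 2) = Pow(Rational(68, 7), 2) = Rational(4624, 49)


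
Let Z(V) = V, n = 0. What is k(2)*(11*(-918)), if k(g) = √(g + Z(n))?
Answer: -10098*√2 ≈ -14281.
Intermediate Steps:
k(g) = √g (k(g) = √(g + 0) = √g)
k(2)*(11*(-918)) = √2*(11*(-918)) = √2*(-10098) = -10098*√2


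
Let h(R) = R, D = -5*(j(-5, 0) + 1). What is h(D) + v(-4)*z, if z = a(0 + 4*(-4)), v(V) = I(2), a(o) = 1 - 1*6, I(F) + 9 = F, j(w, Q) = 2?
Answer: 20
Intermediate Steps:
I(F) = -9 + F
a(o) = -5 (a(o) = 1 - 6 = -5)
D = -15 (D = -5*(2 + 1) = -5*3 = -15)
v(V) = -7 (v(V) = -9 + 2 = -7)
z = -5
h(D) + v(-4)*z = -15 - 7*(-5) = -15 + 35 = 20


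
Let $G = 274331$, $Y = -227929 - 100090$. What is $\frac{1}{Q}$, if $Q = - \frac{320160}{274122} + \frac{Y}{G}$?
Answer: $- \frac{12533360397}{29624506213} \approx -0.42307$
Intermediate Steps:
$Y = -328019$ ($Y = -227929 - 100090 = -328019$)
$Q = - \frac{29624506213}{12533360397}$ ($Q = - \frac{320160}{274122} - \frac{328019}{274331} = \left(-320160\right) \frac{1}{274122} - \frac{328019}{274331} = - \frac{53360}{45687} - \frac{328019}{274331} = - \frac{29624506213}{12533360397} \approx -2.3637$)
$\frac{1}{Q} = \frac{1}{- \frac{29624506213}{12533360397}} = - \frac{12533360397}{29624506213}$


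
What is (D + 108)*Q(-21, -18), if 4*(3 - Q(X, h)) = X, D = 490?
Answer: 9867/2 ≈ 4933.5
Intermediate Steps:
Q(X, h) = 3 - X/4
(D + 108)*Q(-21, -18) = (490 + 108)*(3 - ¼*(-21)) = 598*(3 + 21/4) = 598*(33/4) = 9867/2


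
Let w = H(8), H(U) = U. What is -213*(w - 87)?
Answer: 16827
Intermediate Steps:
w = 8
-213*(w - 87) = -213*(8 - 87) = -213*(-79) = 16827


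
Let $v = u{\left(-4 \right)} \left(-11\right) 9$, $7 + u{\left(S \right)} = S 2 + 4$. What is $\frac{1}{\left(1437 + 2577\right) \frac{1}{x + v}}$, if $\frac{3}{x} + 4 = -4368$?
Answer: $\frac{1587035}{5849736} \approx 0.2713$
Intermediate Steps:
$x = - \frac{3}{4372}$ ($x = \frac{3}{-4 - 4368} = \frac{3}{-4372} = 3 \left(- \frac{1}{4372}\right) = - \frac{3}{4372} \approx -0.00068618$)
$u{\left(S \right)} = -3 + 2 S$ ($u{\left(S \right)} = -7 + \left(S 2 + 4\right) = -7 + \left(2 S + 4\right) = -7 + \left(4 + 2 S\right) = -3 + 2 S$)
$v = 1089$ ($v = \left(-3 + 2 \left(-4\right)\right) \left(-11\right) 9 = \left(-3 - 8\right) \left(-11\right) 9 = \left(-11\right) \left(-11\right) 9 = 121 \cdot 9 = 1089$)
$\frac{1}{\left(1437 + 2577\right) \frac{1}{x + v}} = \frac{1}{\left(1437 + 2577\right) \frac{1}{- \frac{3}{4372} + 1089}} = \frac{1}{4014 \frac{1}{\frac{4761105}{4372}}} = \frac{1}{4014 \cdot \frac{4372}{4761105}} = \frac{1}{\frac{5849736}{1587035}} = \frac{1587035}{5849736}$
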